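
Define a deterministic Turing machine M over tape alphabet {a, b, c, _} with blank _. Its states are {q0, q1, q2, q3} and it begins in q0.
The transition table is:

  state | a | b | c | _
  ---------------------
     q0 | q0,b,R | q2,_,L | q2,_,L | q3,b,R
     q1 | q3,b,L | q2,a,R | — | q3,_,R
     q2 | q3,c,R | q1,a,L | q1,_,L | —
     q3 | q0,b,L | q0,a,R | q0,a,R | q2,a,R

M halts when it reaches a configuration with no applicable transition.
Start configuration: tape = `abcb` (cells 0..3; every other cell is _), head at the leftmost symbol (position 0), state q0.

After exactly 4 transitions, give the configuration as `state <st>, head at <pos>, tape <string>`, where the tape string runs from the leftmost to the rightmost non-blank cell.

state q3, head at 0, tape a_cb

q0 | _[a]bcb   read a → write b, move R, go to q0
q0 | _b[b]cb   read b → write _, move L, go to q2
q2 | _[b]_cb   read b → write a, move L, go to q1
q1 | [_]a_cb   read _ → write _, move R, go to q3
q3 | _[a]_cb
After 4 steps: state q3, head at 0, tape a_cb.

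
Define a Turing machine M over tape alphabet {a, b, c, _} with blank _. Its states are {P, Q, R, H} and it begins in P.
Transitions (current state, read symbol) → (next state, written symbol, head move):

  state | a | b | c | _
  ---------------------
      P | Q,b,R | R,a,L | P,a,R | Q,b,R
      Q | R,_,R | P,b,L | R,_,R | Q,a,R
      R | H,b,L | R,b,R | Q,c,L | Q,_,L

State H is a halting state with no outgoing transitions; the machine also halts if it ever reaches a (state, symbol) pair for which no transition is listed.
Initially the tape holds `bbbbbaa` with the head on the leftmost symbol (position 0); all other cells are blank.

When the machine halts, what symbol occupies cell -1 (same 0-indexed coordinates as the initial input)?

a

state=P head=0 tape=__[b]bbbbaa   (P,b)→(R,a,L)
state=R head=-1 tape=_[_]abbbbaa   (R,_)→(Q,_,L)
state=Q head=-2 tape=[_]_abbbbaa   (Q,_)→(Q,a,R)
state=Q head=-1 tape=a[_]abbbbaa   (Q,_)→(Q,a,R)
state=Q head=0 tape=aa[a]bbbbaa   (Q,a)→(R,_,R)
state=R head=1 tape=aa_[b]bbbaa   (R,b)→(R,b,R)
state=R head=2 tape=aa_b[b]bbaa   (R,b)→(R,b,R)
state=R head=3 tape=aa_bb[b]baa   (R,b)→(R,b,R)
state=R head=4 tape=aa_bbb[b]aa   (R,b)→(R,b,R)
state=R head=5 tape=aa_bbbb[a]a   (R,a)→(H,b,L)
state=H head=4 tape=aa_bbb[b]ba
Cell -1 holds a when M halts.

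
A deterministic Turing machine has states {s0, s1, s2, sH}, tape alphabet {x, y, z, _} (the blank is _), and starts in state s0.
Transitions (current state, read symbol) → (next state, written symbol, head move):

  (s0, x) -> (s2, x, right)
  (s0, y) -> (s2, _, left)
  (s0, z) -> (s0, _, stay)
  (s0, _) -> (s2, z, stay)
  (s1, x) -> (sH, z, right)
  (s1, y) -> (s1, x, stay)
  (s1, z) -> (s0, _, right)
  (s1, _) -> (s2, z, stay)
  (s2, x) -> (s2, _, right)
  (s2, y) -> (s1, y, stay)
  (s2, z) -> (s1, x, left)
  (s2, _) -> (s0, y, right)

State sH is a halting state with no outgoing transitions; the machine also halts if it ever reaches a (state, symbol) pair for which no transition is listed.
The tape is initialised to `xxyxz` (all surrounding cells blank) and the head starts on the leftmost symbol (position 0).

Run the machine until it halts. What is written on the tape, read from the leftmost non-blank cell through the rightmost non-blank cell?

state=s0 head=0 tape=[x]xyxz   (s0,x)→(s2,x,right)
state=s2 head=1 tape=x[x]yxz   (s2,x)→(s2,_,right)
state=s2 head=2 tape=x_[y]xz   (s2,y)→(s1,y,stay)
state=s1 head=2 tape=x_[y]xz   (s1,y)→(s1,x,stay)
state=s1 head=2 tape=x_[x]xz   (s1,x)→(sH,z,right)
state=sH head=3 tape=x_z[x]z
The non-blank tape span at halt is x_zxz.

x_zxz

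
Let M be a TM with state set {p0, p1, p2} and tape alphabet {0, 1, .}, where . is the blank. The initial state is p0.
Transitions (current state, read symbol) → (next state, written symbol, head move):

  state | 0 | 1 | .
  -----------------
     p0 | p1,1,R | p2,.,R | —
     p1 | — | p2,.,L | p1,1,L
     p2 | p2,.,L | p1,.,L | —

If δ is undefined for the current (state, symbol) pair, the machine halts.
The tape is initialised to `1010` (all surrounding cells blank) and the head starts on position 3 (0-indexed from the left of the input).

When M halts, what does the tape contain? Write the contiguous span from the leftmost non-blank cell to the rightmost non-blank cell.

state=p0 head=3 tape=101[0].   (p0,0)→(p1,1,R)
state=p1 head=4 tape=1011[.]   (p1,.)→(p1,1,L)
state=p1 head=3 tape=101[1]1   (p1,1)→(p2,.,L)
state=p2 head=2 tape=10[1].1   (p2,1)→(p1,.,L)
state=p1 head=1 tape=1[0]..1
The non-blank tape span at halt is 10..1.

10..1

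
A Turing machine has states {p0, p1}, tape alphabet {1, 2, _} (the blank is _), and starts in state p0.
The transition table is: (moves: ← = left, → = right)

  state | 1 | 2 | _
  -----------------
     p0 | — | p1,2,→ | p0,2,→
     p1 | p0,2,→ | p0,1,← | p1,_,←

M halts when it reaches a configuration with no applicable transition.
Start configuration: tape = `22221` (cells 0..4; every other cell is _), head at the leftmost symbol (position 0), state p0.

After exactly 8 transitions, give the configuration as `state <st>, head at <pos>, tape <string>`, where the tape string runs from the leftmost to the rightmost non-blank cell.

state p0, head at 4, tape 22221

p0 | [2]2221   read 2 → write 2, move →, go to p1
p1 | 2[2]221   read 2 → write 1, move ←, go to p0
p0 | [2]1221   read 2 → write 2, move →, go to p1
p1 | 2[1]221   read 1 → write 2, move →, go to p0
p0 | 22[2]21   read 2 → write 2, move →, go to p1
p1 | 222[2]1   read 2 → write 1, move ←, go to p0
p0 | 22[2]11   read 2 → write 2, move →, go to p1
p1 | 222[1]1   read 1 → write 2, move →, go to p0
p0 | 2222[1]
After 8 steps: state p0, head at 4, tape 22221.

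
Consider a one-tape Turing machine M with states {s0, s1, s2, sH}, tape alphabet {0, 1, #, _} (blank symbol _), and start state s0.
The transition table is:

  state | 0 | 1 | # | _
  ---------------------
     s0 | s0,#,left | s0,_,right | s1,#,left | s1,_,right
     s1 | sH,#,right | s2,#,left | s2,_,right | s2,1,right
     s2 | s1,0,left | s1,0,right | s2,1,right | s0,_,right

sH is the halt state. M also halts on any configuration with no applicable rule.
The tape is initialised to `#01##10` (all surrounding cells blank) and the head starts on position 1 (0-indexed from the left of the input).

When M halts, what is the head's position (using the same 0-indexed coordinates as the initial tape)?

state=s0 head=1 tape=_#[0]1##10_   (s0,0)→(s0,#,left)
state=s0 head=0 tape=_[#]#1##10_   (s0,#)→(s1,#,left)
state=s1 head=-1 tape=[_]##1##10_   (s1,_)→(s2,1,right)
state=s2 head=0 tape=1[#]#1##10_   (s2,#)→(s2,1,right)
state=s2 head=1 tape=11[#]1##10_   (s2,#)→(s2,1,right)
state=s2 head=2 tape=111[1]##10_   (s2,1)→(s1,0,right)
state=s1 head=3 tape=1110[#]#10_   (s1,#)→(s2,_,right)
state=s2 head=4 tape=1110_[#]10_   (s2,#)→(s2,1,right)
state=s2 head=5 tape=1110_1[1]0_   (s2,1)→(s1,0,right)
state=s1 head=6 tape=1110_10[0]_   (s1,0)→(sH,#,right)
state=sH head=7 tape=1110_10#[_]
At halt the head is at cell 7.

7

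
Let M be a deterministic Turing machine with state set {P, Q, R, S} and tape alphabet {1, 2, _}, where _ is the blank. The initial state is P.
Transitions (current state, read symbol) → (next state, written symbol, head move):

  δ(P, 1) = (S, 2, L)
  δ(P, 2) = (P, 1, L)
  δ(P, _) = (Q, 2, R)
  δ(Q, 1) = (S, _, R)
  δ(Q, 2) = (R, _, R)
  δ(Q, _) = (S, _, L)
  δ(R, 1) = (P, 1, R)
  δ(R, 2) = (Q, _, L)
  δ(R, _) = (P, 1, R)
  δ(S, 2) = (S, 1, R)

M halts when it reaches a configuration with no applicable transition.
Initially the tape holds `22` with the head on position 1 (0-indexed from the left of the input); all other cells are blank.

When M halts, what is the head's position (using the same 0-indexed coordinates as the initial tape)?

1

state=P head=1 tape=_2[2]   (P,2)→(P,1,L)
state=P head=0 tape=_[2]1   (P,2)→(P,1,L)
state=P head=-1 tape=[_]11   (P,_)→(Q,2,R)
state=Q head=0 tape=2[1]1   (Q,1)→(S,_,R)
state=S head=1 tape=2_[1]
At halt the head is at cell 1.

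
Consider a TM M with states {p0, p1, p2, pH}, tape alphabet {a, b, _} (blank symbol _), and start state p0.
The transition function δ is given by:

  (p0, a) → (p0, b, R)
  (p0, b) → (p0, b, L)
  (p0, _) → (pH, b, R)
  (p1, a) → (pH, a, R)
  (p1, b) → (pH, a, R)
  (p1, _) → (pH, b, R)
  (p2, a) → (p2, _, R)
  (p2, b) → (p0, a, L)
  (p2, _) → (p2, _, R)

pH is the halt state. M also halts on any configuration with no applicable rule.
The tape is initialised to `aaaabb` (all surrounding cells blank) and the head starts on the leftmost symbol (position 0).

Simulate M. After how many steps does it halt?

10

state=p0 head=0 tape=_[a]aaabb   (p0,a)→(p0,b,R)
state=p0 head=1 tape=_b[a]aabb   (p0,a)→(p0,b,R)
state=p0 head=2 tape=_bb[a]abb   (p0,a)→(p0,b,R)
state=p0 head=3 tape=_bbb[a]bb   (p0,a)→(p0,b,R)
state=p0 head=4 tape=_bbbb[b]b   (p0,b)→(p0,b,L)
state=p0 head=3 tape=_bbb[b]bb   (p0,b)→(p0,b,L)
state=p0 head=2 tape=_bb[b]bbb   (p0,b)→(p0,b,L)
state=p0 head=1 tape=_b[b]bbbb   (p0,b)→(p0,b,L)
state=p0 head=0 tape=_[b]bbbbb   (p0,b)→(p0,b,L)
state=p0 head=-1 tape=[_]bbbbbb   (p0,_)→(pH,b,R)
state=pH head=0 tape=b[b]bbbbb
M halts after 10 transitions.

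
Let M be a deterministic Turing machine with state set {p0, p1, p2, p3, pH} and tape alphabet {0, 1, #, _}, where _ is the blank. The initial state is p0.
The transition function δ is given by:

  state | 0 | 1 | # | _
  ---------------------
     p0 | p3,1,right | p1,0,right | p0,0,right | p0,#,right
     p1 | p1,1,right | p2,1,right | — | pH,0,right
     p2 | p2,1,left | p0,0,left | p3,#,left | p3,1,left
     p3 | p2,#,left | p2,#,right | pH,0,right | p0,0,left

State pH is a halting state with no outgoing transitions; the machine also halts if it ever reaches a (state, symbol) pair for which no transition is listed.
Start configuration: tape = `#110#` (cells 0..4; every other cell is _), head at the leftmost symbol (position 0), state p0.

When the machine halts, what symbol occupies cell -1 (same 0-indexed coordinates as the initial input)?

#

state=p0 head=0 tape=_[#]110#   (p0,#)→(p0,0,right)
state=p0 head=1 tape=_0[1]10#   (p0,1)→(p1,0,right)
state=p1 head=2 tape=_00[1]0#   (p1,1)→(p2,1,right)
state=p2 head=3 tape=_001[0]#   (p2,0)→(p2,1,left)
state=p2 head=2 tape=_00[1]1#   (p2,1)→(p0,0,left)
state=p0 head=1 tape=_0[0]01#   (p0,0)→(p3,1,right)
state=p3 head=2 tape=_01[0]1#   (p3,0)→(p2,#,left)
state=p2 head=1 tape=_0[1]#1#   (p2,1)→(p0,0,left)
state=p0 head=0 tape=_[0]0#1#   (p0,0)→(p3,1,right)
state=p3 head=1 tape=_1[0]#1#   (p3,0)→(p2,#,left)
state=p2 head=0 tape=_[1]##1#   (p2,1)→(p0,0,left)
state=p0 head=-1 tape=[_]0##1#   (p0,_)→(p0,#,right)
state=p0 head=0 tape=#[0]##1#   (p0,0)→(p3,1,right)
state=p3 head=1 tape=#1[#]#1#   (p3,#)→(pH,0,right)
state=pH head=2 tape=#10[#]1#
Cell -1 holds # when M halts.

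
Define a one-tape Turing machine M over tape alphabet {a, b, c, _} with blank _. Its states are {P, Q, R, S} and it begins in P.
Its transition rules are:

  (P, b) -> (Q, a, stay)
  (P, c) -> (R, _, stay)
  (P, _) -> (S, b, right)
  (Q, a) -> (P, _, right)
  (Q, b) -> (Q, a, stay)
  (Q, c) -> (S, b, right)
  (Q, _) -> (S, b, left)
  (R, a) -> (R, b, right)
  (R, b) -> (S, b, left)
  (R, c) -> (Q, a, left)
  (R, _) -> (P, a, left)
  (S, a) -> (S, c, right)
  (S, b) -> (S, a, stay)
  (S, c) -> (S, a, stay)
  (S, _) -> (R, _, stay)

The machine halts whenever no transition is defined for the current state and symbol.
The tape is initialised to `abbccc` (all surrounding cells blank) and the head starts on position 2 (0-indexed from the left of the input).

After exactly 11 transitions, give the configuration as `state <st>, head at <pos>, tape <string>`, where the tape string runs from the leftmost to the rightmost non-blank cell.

P | ab[b]ccc_   read b → write a, move stay, go to Q
Q | ab[a]ccc_   read a → write _, move right, go to P
P | ab_[c]cc_   read c → write _, move stay, go to R
R | ab_[_]cc_   read _ → write a, move left, go to P
P | ab[_]acc_   read _ → write b, move right, go to S
S | abb[a]cc_   read a → write c, move right, go to S
S | abbc[c]c_   read c → write a, move stay, go to S
S | abbc[a]c_   read a → write c, move right, go to S
S | abbcc[c]_   read c → write a, move stay, go to S
S | abbcc[a]_   read a → write c, move right, go to S
S | abbccc[_]   read _ → write _, move stay, go to R
R | abbccc[_]
After 11 steps: state R, head at 6, tape abbccc.

state R, head at 6, tape abbccc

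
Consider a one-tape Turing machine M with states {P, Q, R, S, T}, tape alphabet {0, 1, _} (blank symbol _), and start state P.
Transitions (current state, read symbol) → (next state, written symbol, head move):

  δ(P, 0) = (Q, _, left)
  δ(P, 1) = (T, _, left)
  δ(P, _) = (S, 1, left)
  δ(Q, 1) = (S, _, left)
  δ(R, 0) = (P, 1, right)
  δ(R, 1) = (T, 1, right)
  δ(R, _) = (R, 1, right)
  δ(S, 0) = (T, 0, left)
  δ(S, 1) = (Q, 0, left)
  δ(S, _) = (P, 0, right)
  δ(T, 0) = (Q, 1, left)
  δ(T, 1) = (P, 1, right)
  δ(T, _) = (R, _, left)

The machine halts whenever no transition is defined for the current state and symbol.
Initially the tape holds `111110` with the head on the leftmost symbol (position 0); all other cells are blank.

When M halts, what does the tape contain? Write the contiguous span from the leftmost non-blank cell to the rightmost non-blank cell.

0_0_0110

P | ___[1]11110   read 1 → write _, move left, go to T
T | __[_]_11110   read _ → write _, move left, go to R
R | _[_]__11110   read _ → write 1, move right, go to R
R | _1[_]_11110   read _ → write 1, move right, go to R
R | _11[_]11110   read _ → write 1, move right, go to R
R | _111[1]1110   read 1 → write 1, move right, go to T
T | _1111[1]110   read 1 → write 1, move right, go to P
P | _11111[1]10   read 1 → write _, move left, go to T
T | _1111[1]_10   read 1 → write 1, move right, go to P
P | _11111[_]10   read _ → write 1, move left, go to S
S | _1111[1]110   read 1 → write 0, move left, go to Q
Q | _111[1]0110   read 1 → write _, move left, go to S
S | _11[1]_0110   read 1 → write 0, move left, go to Q
Q | _1[1]0_0110   read 1 → write _, move left, go to S
S | _[1]_0_0110   read 1 → write 0, move left, go to Q
Q | [_]0_0_0110
The non-blank tape span at halt is 0_0_0110.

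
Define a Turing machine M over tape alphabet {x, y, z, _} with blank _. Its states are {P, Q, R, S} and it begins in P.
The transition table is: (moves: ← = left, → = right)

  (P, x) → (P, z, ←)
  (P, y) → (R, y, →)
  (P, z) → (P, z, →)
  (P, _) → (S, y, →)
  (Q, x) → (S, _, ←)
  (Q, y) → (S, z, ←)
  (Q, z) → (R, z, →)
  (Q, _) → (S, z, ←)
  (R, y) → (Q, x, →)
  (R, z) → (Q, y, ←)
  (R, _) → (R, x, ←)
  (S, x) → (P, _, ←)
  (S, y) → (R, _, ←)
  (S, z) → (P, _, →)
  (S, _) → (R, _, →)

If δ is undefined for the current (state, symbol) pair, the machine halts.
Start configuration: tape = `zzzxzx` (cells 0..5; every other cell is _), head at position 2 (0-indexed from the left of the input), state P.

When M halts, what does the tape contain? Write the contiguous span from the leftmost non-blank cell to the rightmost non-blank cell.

zzzzzzy_x

state=P head=2 tape=zz[z]xzx___   (P,z)→(P,z,→)
state=P head=3 tape=zzz[x]zx___   (P,x)→(P,z,←)
state=P head=2 tape=zz[z]zzx___   (P,z)→(P,z,→)
state=P head=3 tape=zzz[z]zx___   (P,z)→(P,z,→)
state=P head=4 tape=zzzz[z]x___   (P,z)→(P,z,→)
state=P head=5 tape=zzzzz[x]___   (P,x)→(P,z,←)
state=P head=4 tape=zzzz[z]z___   (P,z)→(P,z,→)
state=P head=5 tape=zzzzz[z]___   (P,z)→(P,z,→)
state=P head=6 tape=zzzzzz[_]__   (P,_)→(S,y,→)
state=S head=7 tape=zzzzzzy[_]_   (S,_)→(R,_,→)
state=R head=8 tape=zzzzzzy_[_]   (R,_)→(R,x,←)
state=R head=7 tape=zzzzzzy[_]x   (R,_)→(R,x,←)
state=R head=6 tape=zzzzzz[y]xx   (R,y)→(Q,x,→)
state=Q head=7 tape=zzzzzzx[x]x   (Q,x)→(S,_,←)
state=S head=6 tape=zzzzzz[x]_x   (S,x)→(P,_,←)
state=P head=5 tape=zzzzz[z]__x   (P,z)→(P,z,→)
state=P head=6 tape=zzzzzz[_]_x   (P,_)→(S,y,→)
state=S head=7 tape=zzzzzzy[_]x   (S,_)→(R,_,→)
state=R head=8 tape=zzzzzzy_[x]
The non-blank tape span at halt is zzzzzzy_x.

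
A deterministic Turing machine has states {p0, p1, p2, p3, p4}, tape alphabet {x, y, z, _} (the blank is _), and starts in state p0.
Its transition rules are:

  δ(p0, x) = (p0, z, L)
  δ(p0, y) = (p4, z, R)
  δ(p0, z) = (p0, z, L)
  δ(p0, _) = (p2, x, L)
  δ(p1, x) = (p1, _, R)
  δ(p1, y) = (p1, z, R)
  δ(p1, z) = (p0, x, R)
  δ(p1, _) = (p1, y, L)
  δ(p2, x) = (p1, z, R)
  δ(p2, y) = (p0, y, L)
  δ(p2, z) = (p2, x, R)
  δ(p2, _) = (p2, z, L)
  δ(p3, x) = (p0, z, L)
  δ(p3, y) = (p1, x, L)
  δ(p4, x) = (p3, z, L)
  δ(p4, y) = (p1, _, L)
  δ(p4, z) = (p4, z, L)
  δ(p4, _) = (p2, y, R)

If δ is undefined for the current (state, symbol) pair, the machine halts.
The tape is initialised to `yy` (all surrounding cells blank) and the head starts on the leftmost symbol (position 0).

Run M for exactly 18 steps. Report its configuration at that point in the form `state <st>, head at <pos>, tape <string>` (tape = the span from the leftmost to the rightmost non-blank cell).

p0 | [y]y__   read y → write z, move R, go to p4
p4 | z[y]__   read y → write _, move L, go to p1
p1 | [z]___   read z → write x, move R, go to p0
p0 | x[_]__   read _ → write x, move L, go to p2
p2 | [x]x__   read x → write z, move R, go to p1
p1 | z[x]__   read x → write _, move R, go to p1
p1 | z_[_]_   read _ → write y, move L, go to p1
p1 | z[_]y_   read _ → write y, move L, go to p1
p1 | [z]yy_   read z → write x, move R, go to p0
p0 | x[y]y_   read y → write z, move R, go to p4
p4 | xz[y]_   read y → write _, move L, go to p1
p1 | x[z]__   read z → write x, move R, go to p0
p0 | xx[_]_   read _ → write x, move L, go to p2
p2 | x[x]x_   read x → write z, move R, go to p1
p1 | xz[x]_   read x → write _, move R, go to p1
p1 | xz_[_]   read _ → write y, move L, go to p1
p1 | xz[_]y   read _ → write y, move L, go to p1
p1 | x[z]yy   read z → write x, move R, go to p0
p0 | xx[y]y
After 18 steps: state p0, head at 2, tape xxyy.

state p0, head at 2, tape xxyy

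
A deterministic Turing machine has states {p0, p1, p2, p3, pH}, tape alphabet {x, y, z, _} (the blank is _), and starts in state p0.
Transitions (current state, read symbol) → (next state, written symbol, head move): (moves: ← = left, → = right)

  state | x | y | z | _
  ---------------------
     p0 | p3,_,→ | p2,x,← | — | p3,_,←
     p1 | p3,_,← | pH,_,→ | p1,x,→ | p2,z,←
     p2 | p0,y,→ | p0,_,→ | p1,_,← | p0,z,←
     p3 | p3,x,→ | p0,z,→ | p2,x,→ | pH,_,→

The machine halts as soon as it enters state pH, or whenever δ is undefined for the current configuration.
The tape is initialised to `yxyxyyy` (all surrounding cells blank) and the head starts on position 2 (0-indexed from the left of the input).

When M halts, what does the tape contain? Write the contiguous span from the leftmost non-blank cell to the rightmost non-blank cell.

yy___xy

p0 | yx[y]xyyy   read y → write x, move ←, go to p2
p2 | y[x]xxyyy   read x → write y, move →, go to p0
p0 | yy[x]xyyy   read x → write _, move →, go to p3
p3 | yy_[x]yyy   read x → write x, move →, go to p3
p3 | yy_x[y]yy   read y → write z, move →, go to p0
p0 | yy_xz[y]y   read y → write x, move ←, go to p2
p2 | yy_x[z]xy   read z → write _, move ←, go to p1
p1 | yy_[x]_xy   read x → write _, move ←, go to p3
p3 | yy[_]__xy   read _ → write _, move →, go to pH
pH | yy_[_]_xy
The non-blank tape span at halt is yy___xy.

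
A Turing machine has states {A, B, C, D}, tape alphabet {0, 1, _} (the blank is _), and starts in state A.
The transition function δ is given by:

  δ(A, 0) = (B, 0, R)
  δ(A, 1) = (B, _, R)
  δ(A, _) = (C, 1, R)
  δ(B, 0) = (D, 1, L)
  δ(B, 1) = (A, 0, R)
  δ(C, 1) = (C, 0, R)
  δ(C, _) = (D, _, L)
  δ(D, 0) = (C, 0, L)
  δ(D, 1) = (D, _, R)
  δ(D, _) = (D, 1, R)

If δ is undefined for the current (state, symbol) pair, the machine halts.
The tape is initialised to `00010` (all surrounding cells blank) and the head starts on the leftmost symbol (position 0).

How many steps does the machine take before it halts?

state=A head=0 tape=__[0]0010   (A,0)→(B,0,R)
state=B head=1 tape=__0[0]010   (B,0)→(D,1,L)
state=D head=0 tape=__[0]1010   (D,0)→(C,0,L)
state=C head=-1 tape=_[_]01010   (C,_)→(D,_,L)
state=D head=-2 tape=[_]_01010   (D,_)→(D,1,R)
state=D head=-1 tape=1[_]01010   (D,_)→(D,1,R)
state=D head=0 tape=11[0]1010   (D,0)→(C,0,L)
state=C head=-1 tape=1[1]01010   (C,1)→(C,0,R)
state=C head=0 tape=10[0]1010
M halts after 8 transitions.

8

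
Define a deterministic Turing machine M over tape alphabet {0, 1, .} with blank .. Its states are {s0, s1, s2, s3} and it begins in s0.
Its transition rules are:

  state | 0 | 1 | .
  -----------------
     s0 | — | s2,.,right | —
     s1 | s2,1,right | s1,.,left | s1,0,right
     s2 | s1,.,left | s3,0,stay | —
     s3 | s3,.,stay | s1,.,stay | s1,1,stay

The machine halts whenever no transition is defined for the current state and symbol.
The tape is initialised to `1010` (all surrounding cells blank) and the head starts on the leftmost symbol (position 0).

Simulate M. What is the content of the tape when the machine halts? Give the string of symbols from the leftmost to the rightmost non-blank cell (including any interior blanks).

state=s0 head=0 tape=[1]010   (s0,1)→(s2,.,right)
state=s2 head=1 tape=.[0]10   (s2,0)→(s1,.,left)
state=s1 head=0 tape=[.].10   (s1,.)→(s1,0,right)
state=s1 head=1 tape=0[.]10   (s1,.)→(s1,0,right)
state=s1 head=2 tape=00[1]0   (s1,1)→(s1,.,left)
state=s1 head=1 tape=0[0].0   (s1,0)→(s2,1,right)
state=s2 head=2 tape=01[.]0
The non-blank tape span at halt is 01.0.

01.0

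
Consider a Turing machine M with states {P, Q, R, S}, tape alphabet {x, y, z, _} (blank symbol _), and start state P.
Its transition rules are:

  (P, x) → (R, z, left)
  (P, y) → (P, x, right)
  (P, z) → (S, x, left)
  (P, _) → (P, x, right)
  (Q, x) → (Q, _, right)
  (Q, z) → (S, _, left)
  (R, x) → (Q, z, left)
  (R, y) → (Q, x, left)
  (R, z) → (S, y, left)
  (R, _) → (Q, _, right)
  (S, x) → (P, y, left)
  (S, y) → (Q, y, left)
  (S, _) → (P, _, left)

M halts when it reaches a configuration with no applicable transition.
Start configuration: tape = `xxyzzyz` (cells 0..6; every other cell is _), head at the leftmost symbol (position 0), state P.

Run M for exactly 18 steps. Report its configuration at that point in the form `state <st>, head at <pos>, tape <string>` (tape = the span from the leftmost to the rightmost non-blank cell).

P | ____[x]xyzzyz   read x → write z, move left, go to R
R | ___[_]zxyzzyz   read _ → write _, move right, go to Q
Q | ____[z]xyzzyz   read z → write _, move left, go to S
S | ___[_]_xyzzyz   read _ → write _, move left, go to P
P | __[_]__xyzzyz   read _ → write x, move right, go to P
P | __x[_]_xyzzyz   read _ → write x, move right, go to P
P | __xx[_]xyzzyz   read _ → write x, move right, go to P
P | __xxx[x]yzzyz   read x → write z, move left, go to R
R | __xx[x]zyzzyz   read x → write z, move left, go to Q
Q | __x[x]zzyzzyz   read x → write _, move right, go to Q
Q | __x_[z]zyzzyz   read z → write _, move left, go to S
S | __x[_]_zyzzyz   read _ → write _, move left, go to P
P | __[x]__zyzzyz   read x → write z, move left, go to R
R | _[_]z__zyzzyz   read _ → write _, move right, go to Q
Q | __[z]__zyzzyz   read z → write _, move left, go to S
S | _[_]___zyzzyz   read _ → write _, move left, go to P
P | [_]____zyzzyz   read _ → write x, move right, go to P
P | x[_]___zyzzyz   read _ → write x, move right, go to P
P | xx[_]__zyzzyz
After 18 steps: state P, head at -2, tape xx___zyzzyz.

state P, head at -2, tape xx___zyzzyz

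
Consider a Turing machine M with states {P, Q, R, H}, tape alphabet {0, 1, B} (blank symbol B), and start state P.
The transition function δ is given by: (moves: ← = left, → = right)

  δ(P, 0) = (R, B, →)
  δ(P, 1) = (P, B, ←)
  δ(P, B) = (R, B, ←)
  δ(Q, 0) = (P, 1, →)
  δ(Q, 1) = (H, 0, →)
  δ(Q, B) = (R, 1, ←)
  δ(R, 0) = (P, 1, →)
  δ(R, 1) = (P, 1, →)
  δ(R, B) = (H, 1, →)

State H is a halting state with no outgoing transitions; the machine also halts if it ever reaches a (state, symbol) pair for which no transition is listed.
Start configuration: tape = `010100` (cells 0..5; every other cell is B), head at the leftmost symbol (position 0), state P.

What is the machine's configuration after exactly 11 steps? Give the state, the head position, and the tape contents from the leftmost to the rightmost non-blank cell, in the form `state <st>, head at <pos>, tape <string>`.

state=P head=0 tape=[0]10100B   (P,0)→(R,B,→)
state=R head=1 tape=B[1]0100B   (R,1)→(P,1,→)
state=P head=2 tape=B1[0]100B   (P,0)→(R,B,→)
state=R head=3 tape=B1B[1]00B   (R,1)→(P,1,→)
state=P head=4 tape=B1B1[0]0B   (P,0)→(R,B,→)
state=R head=5 tape=B1B1B[0]B   (R,0)→(P,1,→)
state=P head=6 tape=B1B1B1[B]   (P,B)→(R,B,←)
state=R head=5 tape=B1B1B[1]B   (R,1)→(P,1,→)
state=P head=6 tape=B1B1B1[B]   (P,B)→(R,B,←)
state=R head=5 tape=B1B1B[1]B   (R,1)→(P,1,→)
state=P head=6 tape=B1B1B1[B]   (P,B)→(R,B,←)
state=R head=5 tape=B1B1B[1]B
After 11 steps: state R, head at 5, tape 1B1B1.

state R, head at 5, tape 1B1B1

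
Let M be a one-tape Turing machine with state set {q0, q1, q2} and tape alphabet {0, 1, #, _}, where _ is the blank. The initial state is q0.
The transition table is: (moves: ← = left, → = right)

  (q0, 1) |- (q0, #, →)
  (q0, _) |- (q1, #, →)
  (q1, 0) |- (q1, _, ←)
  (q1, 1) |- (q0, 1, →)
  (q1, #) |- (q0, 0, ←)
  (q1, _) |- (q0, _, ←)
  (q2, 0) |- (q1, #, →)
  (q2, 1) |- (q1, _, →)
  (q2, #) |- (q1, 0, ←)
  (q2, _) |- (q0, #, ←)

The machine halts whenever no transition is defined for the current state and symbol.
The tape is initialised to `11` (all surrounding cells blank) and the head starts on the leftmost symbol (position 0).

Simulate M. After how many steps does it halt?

state=q0 head=0 tape=[1]1__   (q0,1)→(q0,#,→)
state=q0 head=1 tape=#[1]__   (q0,1)→(q0,#,→)
state=q0 head=2 tape=##[_]_   (q0,_)→(q1,#,→)
state=q1 head=3 tape=###[_]   (q1,_)→(q0,_,←)
state=q0 head=2 tape=##[#]_
M halts after 4 transitions.

4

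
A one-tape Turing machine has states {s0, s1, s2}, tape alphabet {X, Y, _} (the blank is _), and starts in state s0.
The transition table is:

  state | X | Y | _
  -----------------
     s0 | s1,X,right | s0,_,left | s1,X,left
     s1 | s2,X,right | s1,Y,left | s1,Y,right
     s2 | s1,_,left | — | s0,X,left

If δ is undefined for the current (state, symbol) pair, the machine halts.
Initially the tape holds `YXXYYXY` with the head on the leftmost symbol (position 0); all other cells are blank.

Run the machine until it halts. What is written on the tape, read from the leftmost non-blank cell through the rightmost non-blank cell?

YXXXXYYXY

state=s0 head=0 tape=__[Y]XXYYXY   (s0,Y)→(s0,_,left)
state=s0 head=-1 tape=_[_]_XXYYXY   (s0,_)→(s1,X,left)
state=s1 head=-2 tape=[_]X_XXYYXY   (s1,_)→(s1,Y,right)
state=s1 head=-1 tape=Y[X]_XXYYXY   (s1,X)→(s2,X,right)
state=s2 head=0 tape=YX[_]XXYYXY   (s2,_)→(s0,X,left)
state=s0 head=-1 tape=Y[X]XXXYYXY   (s0,X)→(s1,X,right)
state=s1 head=0 tape=YX[X]XXYYXY   (s1,X)→(s2,X,right)
state=s2 head=1 tape=YXX[X]XYYXY   (s2,X)→(s1,_,left)
state=s1 head=0 tape=YX[X]_XYYXY   (s1,X)→(s2,X,right)
state=s2 head=1 tape=YXX[_]XYYXY   (s2,_)→(s0,X,left)
state=s0 head=0 tape=YX[X]XXYYXY   (s0,X)→(s1,X,right)
state=s1 head=1 tape=YXX[X]XYYXY   (s1,X)→(s2,X,right)
state=s2 head=2 tape=YXXX[X]YYXY   (s2,X)→(s1,_,left)
state=s1 head=1 tape=YXX[X]_YYXY   (s1,X)→(s2,X,right)
state=s2 head=2 tape=YXXX[_]YYXY   (s2,_)→(s0,X,left)
state=s0 head=1 tape=YXX[X]XYYXY   (s0,X)→(s1,X,right)
state=s1 head=2 tape=YXXX[X]YYXY   (s1,X)→(s2,X,right)
state=s2 head=3 tape=YXXXX[Y]YXY
The non-blank tape span at halt is YXXXXYYXY.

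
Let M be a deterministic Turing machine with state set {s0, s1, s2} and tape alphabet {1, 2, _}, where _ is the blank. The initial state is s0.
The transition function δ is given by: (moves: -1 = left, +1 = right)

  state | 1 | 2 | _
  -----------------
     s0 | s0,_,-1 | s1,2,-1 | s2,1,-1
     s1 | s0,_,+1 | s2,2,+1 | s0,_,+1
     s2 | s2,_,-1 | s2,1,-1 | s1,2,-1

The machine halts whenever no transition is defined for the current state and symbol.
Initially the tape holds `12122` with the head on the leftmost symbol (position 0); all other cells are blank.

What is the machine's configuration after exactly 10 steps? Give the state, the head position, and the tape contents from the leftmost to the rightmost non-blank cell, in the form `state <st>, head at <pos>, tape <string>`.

state s0, head at -2, tape 21_2122

state=s0 head=0 tape=___[1]2122   (s0,1)→(s0,_,-1)
state=s0 head=-1 tape=__[_]_2122   (s0,_)→(s2,1,-1)
state=s2 head=-2 tape=_[_]1_2122   (s2,_)→(s1,2,-1)
state=s1 head=-3 tape=[_]21_2122   (s1,_)→(s0,_,+1)
state=s0 head=-2 tape=_[2]1_2122   (s0,2)→(s1,2,-1)
state=s1 head=-3 tape=[_]21_2122   (s1,_)→(s0,_,+1)
state=s0 head=-2 tape=_[2]1_2122   (s0,2)→(s1,2,-1)
state=s1 head=-3 tape=[_]21_2122   (s1,_)→(s0,_,+1)
state=s0 head=-2 tape=_[2]1_2122   (s0,2)→(s1,2,-1)
state=s1 head=-3 tape=[_]21_2122   (s1,_)→(s0,_,+1)
state=s0 head=-2 tape=_[2]1_2122
After 10 steps: state s0, head at -2, tape 21_2122.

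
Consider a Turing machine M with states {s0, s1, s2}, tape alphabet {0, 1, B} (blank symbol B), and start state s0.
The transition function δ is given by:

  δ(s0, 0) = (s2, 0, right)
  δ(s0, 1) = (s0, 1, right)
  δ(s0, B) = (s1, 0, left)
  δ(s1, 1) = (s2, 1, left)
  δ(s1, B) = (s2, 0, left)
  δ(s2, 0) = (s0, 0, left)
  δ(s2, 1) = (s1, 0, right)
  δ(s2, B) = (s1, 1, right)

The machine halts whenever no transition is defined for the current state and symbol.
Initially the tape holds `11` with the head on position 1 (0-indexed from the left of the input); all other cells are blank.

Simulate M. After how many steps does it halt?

9

s0 | BBB1[1]B   read 1 → write 1, move right, go to s0
s0 | BBB11[B]   read B → write 0, move left, go to s1
s1 | BBB1[1]0   read 1 → write 1, move left, go to s2
s2 | BBB[1]10   read 1 → write 0, move right, go to s1
s1 | BBB0[1]0   read 1 → write 1, move left, go to s2
s2 | BBB[0]10   read 0 → write 0, move left, go to s0
s0 | BB[B]010   read B → write 0, move left, go to s1
s1 | B[B]0010   read B → write 0, move left, go to s2
s2 | [B]00010   read B → write 1, move right, go to s1
s1 | 1[0]0010
M halts after 9 transitions.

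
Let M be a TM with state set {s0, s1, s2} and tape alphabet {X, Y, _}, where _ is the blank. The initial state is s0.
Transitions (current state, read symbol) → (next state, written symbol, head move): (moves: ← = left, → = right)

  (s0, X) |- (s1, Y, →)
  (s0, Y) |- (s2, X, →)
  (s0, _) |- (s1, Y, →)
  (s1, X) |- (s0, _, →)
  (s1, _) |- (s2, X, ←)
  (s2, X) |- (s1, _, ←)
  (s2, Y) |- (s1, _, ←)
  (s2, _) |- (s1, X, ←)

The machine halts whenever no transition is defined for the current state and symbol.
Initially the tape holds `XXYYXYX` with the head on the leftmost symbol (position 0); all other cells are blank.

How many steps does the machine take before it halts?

15

s0 | [X]XYYXYX_   read X → write Y, move →, go to s1
s1 | Y[X]YYXYX_   read X → write _, move →, go to s0
s0 | Y_[Y]YXYX_   read Y → write X, move →, go to s2
s2 | Y_X[Y]XYX_   read Y → write _, move ←, go to s1
s1 | Y_[X]_XYX_   read X → write _, move →, go to s0
s0 | Y__[_]XYX_   read _ → write Y, move →, go to s1
s1 | Y__Y[X]YX_   read X → write _, move →, go to s0
s0 | Y__Y_[Y]X_   read Y → write X, move →, go to s2
s2 | Y__Y_X[X]_   read X → write _, move ←, go to s1
s1 | Y__Y_[X]__   read X → write _, move →, go to s0
s0 | Y__Y__[_]_   read _ → write Y, move →, go to s1
s1 | Y__Y__Y[_]   read _ → write X, move ←, go to s2
s2 | Y__Y__[Y]X   read Y → write _, move ←, go to s1
s1 | Y__Y_[_]_X   read _ → write X, move ←, go to s2
s2 | Y__Y[_]X_X   read _ → write X, move ←, go to s1
s1 | Y__[Y]XX_X
M halts after 15 transitions.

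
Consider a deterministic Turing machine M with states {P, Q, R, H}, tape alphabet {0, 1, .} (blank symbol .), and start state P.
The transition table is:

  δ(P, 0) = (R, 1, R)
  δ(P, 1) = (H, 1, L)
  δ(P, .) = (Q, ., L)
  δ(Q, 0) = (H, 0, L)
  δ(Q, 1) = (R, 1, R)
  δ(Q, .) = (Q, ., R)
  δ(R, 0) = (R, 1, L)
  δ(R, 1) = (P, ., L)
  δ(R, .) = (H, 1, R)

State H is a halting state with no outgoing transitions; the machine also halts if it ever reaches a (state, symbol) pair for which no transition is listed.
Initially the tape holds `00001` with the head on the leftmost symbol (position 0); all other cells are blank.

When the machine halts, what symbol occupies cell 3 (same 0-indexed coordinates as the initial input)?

P | ..[0]0001   read 0 → write 1, move R, go to R
R | ..1[0]001   read 0 → write 1, move L, go to R
R | ..[1]1001   read 1 → write ., move L, go to P
P | .[.].1001   read . → write ., move L, go to Q
Q | [.]..1001   read . → write ., move R, go to Q
Q | .[.].1001   read . → write ., move R, go to Q
Q | ..[.]1001   read . → write ., move R, go to Q
Q | ...[1]001   read 1 → write 1, move R, go to R
R | ...1[0]01   read 0 → write 1, move L, go to R
R | ...[1]101   read 1 → write ., move L, go to P
P | ..[.].101   read . → write ., move L, go to Q
Q | .[.]..101   read . → write ., move R, go to Q
Q | ..[.].101   read . → write ., move R, go to Q
Q | ...[.]101   read . → write ., move R, go to Q
Q | ....[1]01   read 1 → write 1, move R, go to R
R | ....1[0]1   read 0 → write 1, move L, go to R
R | ....[1]11   read 1 → write ., move L, go to P
P | ...[.].11   read . → write ., move L, go to Q
Q | ..[.]..11   read . → write ., move R, go to Q
Q | ...[.].11   read . → write ., move R, go to Q
Q | ....[.]11   read . → write ., move R, go to Q
Q | .....[1]1   read 1 → write 1, move R, go to R
R | .....1[1]   read 1 → write ., move L, go to P
P | .....[1].   read 1 → write 1, move L, go to H
H | ....[.]1.
Cell 3 holds 1 when M halts.

1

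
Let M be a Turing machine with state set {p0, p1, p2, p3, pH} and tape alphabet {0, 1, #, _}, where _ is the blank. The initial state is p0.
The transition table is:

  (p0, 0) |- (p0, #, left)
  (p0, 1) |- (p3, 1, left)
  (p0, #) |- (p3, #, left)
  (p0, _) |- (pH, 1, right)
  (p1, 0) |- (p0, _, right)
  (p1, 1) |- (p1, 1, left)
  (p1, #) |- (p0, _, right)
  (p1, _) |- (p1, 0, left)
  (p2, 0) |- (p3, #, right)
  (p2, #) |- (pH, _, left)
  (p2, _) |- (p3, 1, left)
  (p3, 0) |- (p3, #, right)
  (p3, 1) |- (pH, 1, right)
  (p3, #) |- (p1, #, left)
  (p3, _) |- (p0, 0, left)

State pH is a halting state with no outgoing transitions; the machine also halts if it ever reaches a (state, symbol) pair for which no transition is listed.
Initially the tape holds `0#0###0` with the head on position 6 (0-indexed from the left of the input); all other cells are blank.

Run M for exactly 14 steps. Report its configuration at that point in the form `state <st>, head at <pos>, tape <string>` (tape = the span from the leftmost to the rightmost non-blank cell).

state pH, head at 0, tape 10##0###

p0 | _0#0###[0]   read 0 → write #, move left, go to p0
p0 | _0#0##[#]#   read # → write #, move left, go to p3
p3 | _0#0#[#]##   read # → write #, move left, go to p1
p1 | _0#0[#]###   read # → write _, move right, go to p0
p0 | _0#0_[#]##   read # → write #, move left, go to p3
p3 | _0#0[_]###   read _ → write 0, move left, go to p0
p0 | _0#[0]0###   read 0 → write #, move left, go to p0
p0 | _0[#]#0###   read # → write #, move left, go to p3
p3 | _[0]##0###   read 0 → write #, move right, go to p3
p3 | _#[#]#0###   read # → write #, move left, go to p1
p1 | _[#]##0###   read # → write _, move right, go to p0
p0 | __[#]#0###   read # → write #, move left, go to p3
p3 | _[_]##0###   read _ → write 0, move left, go to p0
p0 | [_]0##0###   read _ → write 1, move right, go to pH
pH | 1[0]##0###
After 14 steps: state pH, head at 0, tape 10##0###.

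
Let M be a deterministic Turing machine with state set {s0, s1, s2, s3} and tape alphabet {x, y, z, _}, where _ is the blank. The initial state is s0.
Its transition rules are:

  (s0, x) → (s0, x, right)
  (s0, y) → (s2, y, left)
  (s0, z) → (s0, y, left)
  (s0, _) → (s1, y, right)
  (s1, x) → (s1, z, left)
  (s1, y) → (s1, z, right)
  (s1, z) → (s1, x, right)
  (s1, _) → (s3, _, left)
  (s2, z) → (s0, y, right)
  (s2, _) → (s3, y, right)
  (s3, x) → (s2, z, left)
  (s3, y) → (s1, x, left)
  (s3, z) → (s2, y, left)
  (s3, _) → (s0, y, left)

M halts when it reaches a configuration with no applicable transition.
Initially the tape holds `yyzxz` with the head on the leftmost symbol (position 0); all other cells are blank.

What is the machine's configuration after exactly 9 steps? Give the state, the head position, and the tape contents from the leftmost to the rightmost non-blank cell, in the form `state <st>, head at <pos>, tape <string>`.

state s1, head at 3, tape xxzxxz

state=s0 head=0 tape=_[y]yzxz   (s0,y)→(s2,y,left)
state=s2 head=-1 tape=[_]yyzxz   (s2,_)→(s3,y,right)
state=s3 head=0 tape=y[y]yzxz   (s3,y)→(s1,x,left)
state=s1 head=-1 tape=[y]xyzxz   (s1,y)→(s1,z,right)
state=s1 head=0 tape=z[x]yzxz   (s1,x)→(s1,z,left)
state=s1 head=-1 tape=[z]zyzxz   (s1,z)→(s1,x,right)
state=s1 head=0 tape=x[z]yzxz   (s1,z)→(s1,x,right)
state=s1 head=1 tape=xx[y]zxz   (s1,y)→(s1,z,right)
state=s1 head=2 tape=xxz[z]xz   (s1,z)→(s1,x,right)
state=s1 head=3 tape=xxzx[x]z
After 9 steps: state s1, head at 3, tape xxzxxz.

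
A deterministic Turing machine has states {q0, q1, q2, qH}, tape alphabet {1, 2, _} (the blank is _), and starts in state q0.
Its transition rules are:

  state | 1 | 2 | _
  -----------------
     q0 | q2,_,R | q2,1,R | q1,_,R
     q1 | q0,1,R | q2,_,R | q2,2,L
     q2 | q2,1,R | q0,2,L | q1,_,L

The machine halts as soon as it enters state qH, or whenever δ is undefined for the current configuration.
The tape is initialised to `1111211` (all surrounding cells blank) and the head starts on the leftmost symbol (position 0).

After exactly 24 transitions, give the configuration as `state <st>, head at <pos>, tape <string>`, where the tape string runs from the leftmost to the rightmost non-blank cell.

state q1, head at 8, tape 11__11_2

state=q0 head=0 tape=[1]111211___   (q0,1)→(q2,_,R)
state=q2 head=1 tape=_[1]11211___   (q2,1)→(q2,1,R)
state=q2 head=2 tape=_1[1]1211___   (q2,1)→(q2,1,R)
state=q2 head=3 tape=_11[1]211___   (q2,1)→(q2,1,R)
state=q2 head=4 tape=_111[2]11___   (q2,2)→(q0,2,L)
state=q0 head=3 tape=_11[1]211___   (q0,1)→(q2,_,R)
state=q2 head=4 tape=_11_[2]11___   (q2,2)→(q0,2,L)
state=q0 head=3 tape=_11[_]211___   (q0,_)→(q1,_,R)
state=q1 head=4 tape=_11_[2]11___   (q1,2)→(q2,_,R)
state=q2 head=5 tape=_11__[1]1___   (q2,1)→(q2,1,R)
state=q2 head=6 tape=_11__1[1]___   (q2,1)→(q2,1,R)
state=q2 head=7 tape=_11__11[_]__   (q2,_)→(q1,_,L)
state=q1 head=6 tape=_11__1[1]___   (q1,1)→(q0,1,R)
state=q0 head=7 tape=_11__11[_]__   (q0,_)→(q1,_,R)
state=q1 head=8 tape=_11__11_[_]_   (q1,_)→(q2,2,L)
state=q2 head=7 tape=_11__11[_]2_   (q2,_)→(q1,_,L)
state=q1 head=6 tape=_11__1[1]_2_   (q1,1)→(q0,1,R)
state=q0 head=7 tape=_11__11[_]2_   (q0,_)→(q1,_,R)
state=q1 head=8 tape=_11__11_[2]_   (q1,2)→(q2,_,R)
state=q2 head=9 tape=_11__11__[_]   (q2,_)→(q1,_,L)
state=q1 head=8 tape=_11__11_[_]_   (q1,_)→(q2,2,L)
state=q2 head=7 tape=_11__11[_]2_   (q2,_)→(q1,_,L)
state=q1 head=6 tape=_11__1[1]_2_   (q1,1)→(q0,1,R)
state=q0 head=7 tape=_11__11[_]2_   (q0,_)→(q1,_,R)
state=q1 head=8 tape=_11__11_[2]_
After 24 steps: state q1, head at 8, tape 11__11_2.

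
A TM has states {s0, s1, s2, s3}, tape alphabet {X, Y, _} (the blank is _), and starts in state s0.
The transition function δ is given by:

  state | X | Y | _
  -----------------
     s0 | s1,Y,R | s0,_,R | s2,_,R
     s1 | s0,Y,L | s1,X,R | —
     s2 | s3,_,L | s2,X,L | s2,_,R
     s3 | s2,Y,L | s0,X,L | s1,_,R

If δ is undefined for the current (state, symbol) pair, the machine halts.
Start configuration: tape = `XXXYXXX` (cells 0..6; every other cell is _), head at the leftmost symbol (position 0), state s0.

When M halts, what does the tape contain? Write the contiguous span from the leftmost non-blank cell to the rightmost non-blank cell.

state=s0 head=0 tape=[X]XXYXXX_   (s0,X)→(s1,Y,R)
state=s1 head=1 tape=Y[X]XYXXX_   (s1,X)→(s0,Y,L)
state=s0 head=0 tape=[Y]YXYXXX_   (s0,Y)→(s0,_,R)
state=s0 head=1 tape=_[Y]XYXXX_   (s0,Y)→(s0,_,R)
state=s0 head=2 tape=__[X]YXXX_   (s0,X)→(s1,Y,R)
state=s1 head=3 tape=__Y[Y]XXX_   (s1,Y)→(s1,X,R)
state=s1 head=4 tape=__YX[X]XX_   (s1,X)→(s0,Y,L)
state=s0 head=3 tape=__Y[X]YXX_   (s0,X)→(s1,Y,R)
state=s1 head=4 tape=__YY[Y]XX_   (s1,Y)→(s1,X,R)
state=s1 head=5 tape=__YYX[X]X_   (s1,X)→(s0,Y,L)
state=s0 head=4 tape=__YY[X]YX_   (s0,X)→(s1,Y,R)
state=s1 head=5 tape=__YYY[Y]X_   (s1,Y)→(s1,X,R)
state=s1 head=6 tape=__YYYX[X]_   (s1,X)→(s0,Y,L)
state=s0 head=5 tape=__YYY[X]Y_   (s0,X)→(s1,Y,R)
state=s1 head=6 tape=__YYYY[Y]_   (s1,Y)→(s1,X,R)
state=s1 head=7 tape=__YYYYX[_]
The non-blank tape span at halt is YYYYX.

YYYYX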